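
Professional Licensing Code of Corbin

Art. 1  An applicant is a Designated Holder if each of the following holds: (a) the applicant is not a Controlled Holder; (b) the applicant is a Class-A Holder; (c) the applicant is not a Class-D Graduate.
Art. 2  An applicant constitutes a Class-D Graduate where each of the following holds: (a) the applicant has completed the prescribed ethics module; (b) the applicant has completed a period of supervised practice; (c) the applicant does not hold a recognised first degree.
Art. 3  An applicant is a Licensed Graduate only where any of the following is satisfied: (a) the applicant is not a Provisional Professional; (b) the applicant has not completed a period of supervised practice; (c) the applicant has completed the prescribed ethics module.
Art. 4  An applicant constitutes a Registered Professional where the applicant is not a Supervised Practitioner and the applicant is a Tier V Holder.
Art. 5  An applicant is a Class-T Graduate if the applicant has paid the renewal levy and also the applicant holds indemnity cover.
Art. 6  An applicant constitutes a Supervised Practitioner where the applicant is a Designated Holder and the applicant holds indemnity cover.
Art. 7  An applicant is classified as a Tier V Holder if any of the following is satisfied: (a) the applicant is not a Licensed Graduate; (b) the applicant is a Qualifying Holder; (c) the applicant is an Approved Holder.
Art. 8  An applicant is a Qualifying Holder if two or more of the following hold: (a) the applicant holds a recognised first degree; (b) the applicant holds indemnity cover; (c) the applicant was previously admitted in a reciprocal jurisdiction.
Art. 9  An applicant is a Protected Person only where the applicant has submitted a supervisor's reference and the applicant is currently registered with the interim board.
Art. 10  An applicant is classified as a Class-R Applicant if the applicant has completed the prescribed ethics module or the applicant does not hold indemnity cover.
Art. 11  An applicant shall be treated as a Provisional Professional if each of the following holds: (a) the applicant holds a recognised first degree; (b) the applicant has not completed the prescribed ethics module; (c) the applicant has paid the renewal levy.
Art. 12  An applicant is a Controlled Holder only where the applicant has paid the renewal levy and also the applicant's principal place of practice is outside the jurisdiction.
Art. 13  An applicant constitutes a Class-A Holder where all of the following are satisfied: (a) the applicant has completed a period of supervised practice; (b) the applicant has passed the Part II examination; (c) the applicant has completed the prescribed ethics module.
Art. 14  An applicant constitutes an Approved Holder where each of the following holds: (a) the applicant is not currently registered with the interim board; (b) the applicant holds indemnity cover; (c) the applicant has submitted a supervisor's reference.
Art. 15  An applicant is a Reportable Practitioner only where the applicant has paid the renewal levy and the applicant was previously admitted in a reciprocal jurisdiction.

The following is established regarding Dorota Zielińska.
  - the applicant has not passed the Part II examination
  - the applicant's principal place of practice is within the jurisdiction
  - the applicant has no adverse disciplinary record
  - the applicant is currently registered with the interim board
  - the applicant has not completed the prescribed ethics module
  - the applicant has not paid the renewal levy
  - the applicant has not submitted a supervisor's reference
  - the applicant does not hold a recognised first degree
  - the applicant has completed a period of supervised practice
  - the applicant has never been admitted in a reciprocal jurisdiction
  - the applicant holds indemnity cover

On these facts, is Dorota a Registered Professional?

article 12 — Controlled Holder: [the applicant has paid the renewal levy? no] AND [the applicant's principal place of practice is outside the jurisdiction? no] → not satisfied.
article 13 — Class-A Holder: [the applicant has completed a period of supervised practice? yes] AND [the applicant has passed the Part II examination? no] AND [the applicant has completed the prescribed ethics module? no] → not satisfied.
article 2 — Class-D Graduate: [the applicant has completed the prescribed ethics module? no] AND [the applicant has completed a period of supervised practice? yes] AND [the applicant does not hold a recognised first degree? yes] → not satisfied.
article 1 — Designated Holder: [not a Controlled Holder (article 12)? yes] AND [Class-A Holder (article 13)? no] AND [not a Class-D Graduate (article 2)? yes] → not satisfied.
article 6 — Supervised Practitioner: [Designated Holder (article 1)? no] AND [the applicant holds indemnity cover? yes] → not satisfied.
article 11 — Provisional Professional: [the applicant holds a recognised first degree? no] AND [the applicant has not completed the prescribed ethics module? yes] AND [the applicant has paid the renewal levy? no] → not satisfied.
article 3 — Licensed Graduate: [not a Provisional Professional (article 11)? yes] OR [the applicant has not completed a period of supervised practice? no] OR [the applicant has completed the prescribed ethics module? no] → satisfied.
article 8 — Qualifying Holder: the applicant holds a recognised first degree? no; the applicant holds indemnity cover? yes; the applicant was previously admitted in a reciprocal jurisdiction? no — 1 of 3 hold (need ≥2) → not satisfied.
article 14 — Approved Holder: [the applicant is not currently registered with the interim board? no] AND [the applicant holds indemnity cover? yes] AND [the applicant has submitted a supervisor's reference? no] → not satisfied.
article 7 — Tier V Holder: [not a Licensed Graduate (article 3)? no] OR [Qualifying Holder (article 8)? no] OR [Approved Holder (article 14)? no] → not satisfied.
article 4 — Registered Professional: [not a Supervised Practitioner (article 6)? yes] AND [Tier V Holder (article 7)? no] → not satisfied.

No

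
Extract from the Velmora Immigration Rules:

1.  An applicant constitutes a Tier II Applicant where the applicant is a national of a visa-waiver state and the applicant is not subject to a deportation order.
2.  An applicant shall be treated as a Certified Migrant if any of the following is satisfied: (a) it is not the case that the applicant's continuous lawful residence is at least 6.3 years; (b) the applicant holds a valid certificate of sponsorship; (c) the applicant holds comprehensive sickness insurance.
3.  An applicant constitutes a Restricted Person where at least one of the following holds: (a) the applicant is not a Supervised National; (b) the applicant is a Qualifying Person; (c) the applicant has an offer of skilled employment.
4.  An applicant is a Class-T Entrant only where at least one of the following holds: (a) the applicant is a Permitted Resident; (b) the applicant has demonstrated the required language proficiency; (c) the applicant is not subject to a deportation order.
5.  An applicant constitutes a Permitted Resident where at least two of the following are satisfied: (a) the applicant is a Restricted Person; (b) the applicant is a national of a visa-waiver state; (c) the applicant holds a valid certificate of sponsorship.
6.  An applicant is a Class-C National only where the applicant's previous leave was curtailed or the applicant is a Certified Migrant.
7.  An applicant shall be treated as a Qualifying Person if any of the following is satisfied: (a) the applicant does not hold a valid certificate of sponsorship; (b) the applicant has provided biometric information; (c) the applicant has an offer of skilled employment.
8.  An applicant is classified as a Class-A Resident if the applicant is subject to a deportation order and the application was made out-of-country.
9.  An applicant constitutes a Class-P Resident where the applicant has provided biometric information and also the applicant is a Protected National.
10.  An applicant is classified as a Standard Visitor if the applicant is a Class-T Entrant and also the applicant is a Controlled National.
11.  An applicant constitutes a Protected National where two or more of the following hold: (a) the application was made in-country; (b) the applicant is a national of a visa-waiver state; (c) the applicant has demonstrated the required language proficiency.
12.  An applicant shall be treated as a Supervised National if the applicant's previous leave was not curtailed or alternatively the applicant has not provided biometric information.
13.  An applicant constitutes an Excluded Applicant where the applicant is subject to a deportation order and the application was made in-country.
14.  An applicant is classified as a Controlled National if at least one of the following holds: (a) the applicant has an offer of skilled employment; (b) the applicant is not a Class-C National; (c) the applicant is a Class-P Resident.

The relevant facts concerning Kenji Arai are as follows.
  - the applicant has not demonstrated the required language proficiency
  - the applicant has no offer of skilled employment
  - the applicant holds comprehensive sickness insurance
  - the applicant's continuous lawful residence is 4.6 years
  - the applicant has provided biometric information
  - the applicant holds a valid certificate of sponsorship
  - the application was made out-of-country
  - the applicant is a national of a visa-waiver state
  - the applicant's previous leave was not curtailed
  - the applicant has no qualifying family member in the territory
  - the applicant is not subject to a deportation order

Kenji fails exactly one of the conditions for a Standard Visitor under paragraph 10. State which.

Controlled National

paragraph 12 — Supervised National: [the applicant's previous leave was not curtailed? yes] OR [the applicant has not provided biometric information? no] → satisfied.
paragraph 7 — Qualifying Person: [the applicant does not hold a valid certificate of sponsorship? no] OR [the applicant has provided biometric information? yes] OR [the applicant has an offer of skilled employment? no] → satisfied.
paragraph 3 — Restricted Person: [not a Supervised National (paragraph 12)? no] OR [Qualifying Person (paragraph 7)? yes] OR [the applicant has an offer of skilled employment? no] → satisfied.
paragraph 5 — Permitted Resident: Restricted Person (paragraph 3)? yes; the applicant is a national of a visa-waiver state? yes; the applicant holds a valid certificate of sponsorship? yes — 3 of 3 hold (need ≥2) → satisfied.
paragraph 4 — Class-T Entrant: [Permitted Resident (paragraph 5)? yes] OR [the applicant has demonstrated the required language proficiency? no] OR [the applicant is not subject to a deportation order? yes] → satisfied.
paragraph 2 — Certified Migrant: [applicant's continuous lawful residence: 4.6 years ≥ 6.3 years? no, so negated condition yes] OR [the applicant holds a valid certificate of sponsorship? yes] OR [the applicant holds comprehensive sickness insurance? yes] → satisfied.
paragraph 6 — Class-C National: [the applicant's previous leave was curtailed? no] OR [Certified Migrant (paragraph 2)? yes] → satisfied.
paragraph 11 — Protected National: the application was made in-country? no; the applicant is a national of a visa-waiver state? yes; the applicant has demonstrated the required language proficiency? no — 1 of 3 hold (need ≥2) → not satisfied.
paragraph 9 — Class-P Resident: [the applicant has provided biometric information? yes] AND [Protected National (paragraph 11)? no] → not satisfied.
paragraph 14 — Controlled National: [the applicant has an offer of skilled employment? no] OR [not a Class-C National (paragraph 6)? no] OR [Class-P Resident (paragraph 9)? no] → not satisfied.
paragraph 10 — Standard Visitor: [Class-T Entrant (paragraph 4)? yes] AND [Controlled National (paragraph 14)? no] → not satisfied.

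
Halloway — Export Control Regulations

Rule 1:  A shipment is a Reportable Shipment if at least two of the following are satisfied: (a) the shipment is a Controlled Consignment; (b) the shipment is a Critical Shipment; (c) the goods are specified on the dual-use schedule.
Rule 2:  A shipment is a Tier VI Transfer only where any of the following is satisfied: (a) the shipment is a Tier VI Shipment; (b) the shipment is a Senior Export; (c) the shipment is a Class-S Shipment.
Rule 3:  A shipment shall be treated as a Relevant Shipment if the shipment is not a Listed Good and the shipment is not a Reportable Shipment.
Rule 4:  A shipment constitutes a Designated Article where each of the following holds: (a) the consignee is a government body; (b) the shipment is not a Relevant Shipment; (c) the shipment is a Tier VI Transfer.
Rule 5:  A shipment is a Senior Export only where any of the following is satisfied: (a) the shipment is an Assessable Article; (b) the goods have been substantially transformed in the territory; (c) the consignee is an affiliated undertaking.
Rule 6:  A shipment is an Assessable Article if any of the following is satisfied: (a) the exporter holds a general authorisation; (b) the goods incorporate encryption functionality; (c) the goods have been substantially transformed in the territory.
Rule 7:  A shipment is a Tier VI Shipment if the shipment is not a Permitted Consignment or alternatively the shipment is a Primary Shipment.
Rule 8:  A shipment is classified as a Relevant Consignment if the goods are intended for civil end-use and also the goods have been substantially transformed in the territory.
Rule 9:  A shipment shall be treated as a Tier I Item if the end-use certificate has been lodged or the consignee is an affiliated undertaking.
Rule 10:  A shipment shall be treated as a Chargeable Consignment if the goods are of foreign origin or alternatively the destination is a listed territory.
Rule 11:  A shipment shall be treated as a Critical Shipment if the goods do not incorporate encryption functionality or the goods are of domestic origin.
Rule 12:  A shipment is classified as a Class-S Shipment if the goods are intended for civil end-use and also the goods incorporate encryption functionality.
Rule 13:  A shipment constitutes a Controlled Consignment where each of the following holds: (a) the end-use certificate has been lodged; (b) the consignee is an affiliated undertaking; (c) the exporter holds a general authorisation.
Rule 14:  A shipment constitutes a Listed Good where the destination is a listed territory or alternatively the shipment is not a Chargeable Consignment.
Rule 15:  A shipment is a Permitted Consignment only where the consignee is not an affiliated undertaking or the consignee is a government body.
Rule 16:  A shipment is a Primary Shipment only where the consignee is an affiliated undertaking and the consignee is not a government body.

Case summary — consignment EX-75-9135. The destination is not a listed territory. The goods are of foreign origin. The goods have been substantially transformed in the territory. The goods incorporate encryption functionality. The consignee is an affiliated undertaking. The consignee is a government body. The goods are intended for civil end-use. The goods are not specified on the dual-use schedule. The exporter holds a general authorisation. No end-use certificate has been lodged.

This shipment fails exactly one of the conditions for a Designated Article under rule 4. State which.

Relevant Shipment

rule 10 — Chargeable Consignment: [the goods are of foreign origin? yes] OR [the destination is a listed territory? no] → satisfied.
rule 14 — Listed Good: [the destination is a listed territory? no] OR [not a Chargeable Consignment (rule 10)? no] → not satisfied.
rule 13 — Controlled Consignment: [the end-use certificate has been lodged? no] AND [the consignee is an affiliated undertaking? yes] AND [the exporter holds a general authorisation? yes] → not satisfied.
rule 11 — Critical Shipment: [the goods do not incorporate encryption functionality? no] OR [the goods are of domestic origin? no] → not satisfied.
rule 1 — Reportable Shipment: Controlled Consignment (rule 13)? no; Critical Shipment (rule 11)? no; the goods are specified on the dual-use schedule? no — 0 of 3 hold (need ≥2) → not satisfied.
rule 3 — Relevant Shipment: [not a Listed Good (rule 14)? yes] AND [not a Reportable Shipment (rule 1)? yes] → satisfied.
rule 15 — Permitted Consignment: [the consignee is not an affiliated undertaking? no] OR [the consignee is a government body? yes] → satisfied.
rule 16 — Primary Shipment: [the consignee is an affiliated undertaking? yes] AND [the consignee is not a government body? no] → not satisfied.
rule 7 — Tier VI Shipment: [not a Permitted Consignment (rule 15)? no] OR [Primary Shipment (rule 16)? no] → not satisfied.
rule 6 — Assessable Article: [the exporter holds a general authorisation? yes] OR [the goods incorporate encryption functionality? yes] OR [the goods have been substantially transformed in the territory? yes] → satisfied.
rule 5 — Senior Export: [Assessable Article (rule 6)? yes] OR [the goods have been substantially transformed in the territory? yes] OR [the consignee is an affiliated undertaking? yes] → satisfied.
rule 12 — Class-S Shipment: [the goods are intended for civil end-use? yes] AND [the goods incorporate encryption functionality? yes] → satisfied.
rule 2 — Tier VI Transfer: [Tier VI Shipment (rule 7)? no] OR [Senior Export (rule 5)? yes] OR [Class-S Shipment (rule 12)? yes] → satisfied.
rule 4 — Designated Article: [the consignee is a government body? yes] AND [not a Relevant Shipment (rule 3)? no] AND [Tier VI Transfer (rule 2)? yes] → not satisfied.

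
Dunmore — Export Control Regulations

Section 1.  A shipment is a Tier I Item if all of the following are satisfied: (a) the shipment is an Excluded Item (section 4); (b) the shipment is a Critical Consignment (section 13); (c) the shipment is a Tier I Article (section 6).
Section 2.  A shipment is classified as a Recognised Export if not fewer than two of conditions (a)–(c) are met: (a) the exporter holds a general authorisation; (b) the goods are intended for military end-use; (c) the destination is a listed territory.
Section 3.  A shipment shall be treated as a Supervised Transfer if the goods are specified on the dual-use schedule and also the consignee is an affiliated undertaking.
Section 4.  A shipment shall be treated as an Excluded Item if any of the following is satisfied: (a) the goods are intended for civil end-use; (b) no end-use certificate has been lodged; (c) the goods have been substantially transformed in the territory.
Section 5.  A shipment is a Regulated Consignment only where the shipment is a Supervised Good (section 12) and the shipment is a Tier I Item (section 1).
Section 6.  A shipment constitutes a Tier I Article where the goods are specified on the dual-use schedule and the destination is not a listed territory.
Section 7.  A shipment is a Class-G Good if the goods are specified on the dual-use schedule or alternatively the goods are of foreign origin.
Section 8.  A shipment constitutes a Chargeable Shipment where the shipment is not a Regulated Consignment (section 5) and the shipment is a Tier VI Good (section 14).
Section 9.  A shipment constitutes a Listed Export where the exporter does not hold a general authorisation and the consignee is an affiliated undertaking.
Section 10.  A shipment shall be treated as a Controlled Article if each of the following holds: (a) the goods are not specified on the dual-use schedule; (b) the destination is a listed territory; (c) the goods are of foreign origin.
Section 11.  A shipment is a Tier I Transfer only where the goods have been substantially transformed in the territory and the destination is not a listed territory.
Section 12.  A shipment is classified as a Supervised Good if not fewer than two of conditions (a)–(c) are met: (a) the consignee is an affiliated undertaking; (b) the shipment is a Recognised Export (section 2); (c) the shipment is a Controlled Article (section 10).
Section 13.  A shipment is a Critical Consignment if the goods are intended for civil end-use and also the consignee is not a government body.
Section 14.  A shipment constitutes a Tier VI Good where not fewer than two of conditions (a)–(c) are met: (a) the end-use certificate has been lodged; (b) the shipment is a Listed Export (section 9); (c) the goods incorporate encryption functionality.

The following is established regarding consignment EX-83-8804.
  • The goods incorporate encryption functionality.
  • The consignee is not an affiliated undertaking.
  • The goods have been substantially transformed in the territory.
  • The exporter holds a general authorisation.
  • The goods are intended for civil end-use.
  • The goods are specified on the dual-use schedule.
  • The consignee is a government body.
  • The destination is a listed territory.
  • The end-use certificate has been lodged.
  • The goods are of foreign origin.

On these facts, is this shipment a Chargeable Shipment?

section 2 — Recognised Export: the exporter holds a general authorisation? yes; the goods are intended for military end-use? no; the destination is a listed territory? yes — 2 of 3 hold (need ≥2) → satisfied.
section 10 — Controlled Article: [the goods are not specified on the dual-use schedule? no] AND [the destination is a listed territory? yes] AND [the goods are of foreign origin? yes] → not satisfied.
section 12 — Supervised Good: the consignee is an affiliated undertaking? no; Recognised Export (section 2)? yes; Controlled Article (section 10)? no — 1 of 3 hold (need ≥2) → not satisfied.
section 4 — Excluded Item: [the goods are intended for civil end-use? yes] OR [no end-use certificate has been lodged? no] OR [the goods have been substantially transformed in the territory? yes] → satisfied.
section 13 — Critical Consignment: [the goods are intended for civil end-use? yes] AND [the consignee is not a government body? no] → not satisfied.
section 6 — Tier I Article: [the goods are specified on the dual-use schedule? yes] AND [the destination is not a listed territory? no] → not satisfied.
section 1 — Tier I Item: [Excluded Item (section 4)? yes] AND [Critical Consignment (section 13)? no] AND [Tier I Article (section 6)? no] → not satisfied.
section 5 — Regulated Consignment: [Supervised Good (section 12)? no] AND [Tier I Item (section 1)? no] → not satisfied.
section 9 — Listed Export: [the exporter does not hold a general authorisation? no] AND [the consignee is an affiliated undertaking? no] → not satisfied.
section 14 — Tier VI Good: the end-use certificate has been lodged? yes; Listed Export (section 9)? no; the goods incorporate encryption functionality? yes — 2 of 3 hold (need ≥2) → satisfied.
section 8 — Chargeable Shipment: [not a Regulated Consignment (section 5)? yes] AND [Tier VI Good (section 14)? yes] → satisfied.

Yes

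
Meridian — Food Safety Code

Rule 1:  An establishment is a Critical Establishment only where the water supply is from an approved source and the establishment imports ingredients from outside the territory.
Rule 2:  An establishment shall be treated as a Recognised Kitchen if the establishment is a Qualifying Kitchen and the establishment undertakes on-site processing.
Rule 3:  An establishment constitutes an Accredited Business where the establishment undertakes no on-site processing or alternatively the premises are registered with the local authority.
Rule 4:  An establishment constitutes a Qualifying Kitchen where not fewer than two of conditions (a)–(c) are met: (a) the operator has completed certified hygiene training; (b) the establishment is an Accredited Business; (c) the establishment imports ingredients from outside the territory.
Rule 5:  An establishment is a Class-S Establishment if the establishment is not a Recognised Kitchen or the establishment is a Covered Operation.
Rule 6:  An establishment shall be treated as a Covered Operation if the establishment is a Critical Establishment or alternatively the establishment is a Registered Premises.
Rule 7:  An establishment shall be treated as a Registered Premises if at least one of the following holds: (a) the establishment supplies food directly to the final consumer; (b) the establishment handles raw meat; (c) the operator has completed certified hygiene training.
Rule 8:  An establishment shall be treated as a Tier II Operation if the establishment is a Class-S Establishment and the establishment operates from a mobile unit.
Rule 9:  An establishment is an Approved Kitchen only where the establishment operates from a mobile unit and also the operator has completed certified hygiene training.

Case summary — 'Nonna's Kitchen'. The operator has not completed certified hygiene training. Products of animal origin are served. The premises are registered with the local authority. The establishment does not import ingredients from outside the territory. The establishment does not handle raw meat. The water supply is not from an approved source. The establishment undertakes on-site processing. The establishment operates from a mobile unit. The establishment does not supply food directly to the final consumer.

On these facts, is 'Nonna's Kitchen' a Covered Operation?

rule 1 — Critical Establishment: [the water supply is from an approved source? no] AND [the establishment imports ingredients from outside the territory? no] → not satisfied.
rule 7 — Registered Premises: [the establishment supplies food directly to the final consumer? no] OR [the establishment handles raw meat? no] OR [the operator has completed certified hygiene training? no] → not satisfied.
rule 6 — Covered Operation: [Critical Establishment (rule 1)? no] OR [Registered Premises (rule 7)? no] → not satisfied.

No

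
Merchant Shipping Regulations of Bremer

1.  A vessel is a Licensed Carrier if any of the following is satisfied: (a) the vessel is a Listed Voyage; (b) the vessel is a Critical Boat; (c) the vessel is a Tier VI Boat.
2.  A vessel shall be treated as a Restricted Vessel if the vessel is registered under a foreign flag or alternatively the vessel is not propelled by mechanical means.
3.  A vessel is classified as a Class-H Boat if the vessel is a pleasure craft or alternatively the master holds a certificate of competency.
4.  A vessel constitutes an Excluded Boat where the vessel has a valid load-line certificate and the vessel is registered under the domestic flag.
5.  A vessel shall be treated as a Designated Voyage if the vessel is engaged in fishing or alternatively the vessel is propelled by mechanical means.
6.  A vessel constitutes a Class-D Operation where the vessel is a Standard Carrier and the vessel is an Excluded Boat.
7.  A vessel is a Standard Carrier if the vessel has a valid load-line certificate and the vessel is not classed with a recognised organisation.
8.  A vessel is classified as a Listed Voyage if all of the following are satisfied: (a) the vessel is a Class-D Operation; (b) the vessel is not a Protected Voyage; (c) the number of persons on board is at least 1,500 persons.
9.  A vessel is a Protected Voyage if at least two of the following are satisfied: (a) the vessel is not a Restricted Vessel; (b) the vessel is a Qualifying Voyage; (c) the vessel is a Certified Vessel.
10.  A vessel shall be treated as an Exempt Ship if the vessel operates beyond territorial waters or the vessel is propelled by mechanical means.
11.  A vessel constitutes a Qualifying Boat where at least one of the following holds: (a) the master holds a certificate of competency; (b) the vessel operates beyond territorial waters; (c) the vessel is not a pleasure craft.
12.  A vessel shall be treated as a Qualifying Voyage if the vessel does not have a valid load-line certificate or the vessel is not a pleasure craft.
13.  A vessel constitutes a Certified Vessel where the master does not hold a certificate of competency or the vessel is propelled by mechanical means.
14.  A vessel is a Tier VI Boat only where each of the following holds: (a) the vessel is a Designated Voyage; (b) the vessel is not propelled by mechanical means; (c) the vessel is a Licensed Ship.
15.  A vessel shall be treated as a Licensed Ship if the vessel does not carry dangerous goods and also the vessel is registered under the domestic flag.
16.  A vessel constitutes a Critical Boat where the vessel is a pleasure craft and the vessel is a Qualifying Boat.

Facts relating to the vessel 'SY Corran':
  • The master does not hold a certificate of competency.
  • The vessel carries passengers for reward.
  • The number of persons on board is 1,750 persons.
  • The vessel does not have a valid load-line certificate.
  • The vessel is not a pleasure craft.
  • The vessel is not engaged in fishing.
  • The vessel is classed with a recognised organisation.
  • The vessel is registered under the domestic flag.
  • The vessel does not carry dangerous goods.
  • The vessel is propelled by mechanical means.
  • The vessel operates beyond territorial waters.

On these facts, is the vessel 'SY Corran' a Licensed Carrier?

Under paragraph 7: the vessel has a valid load-line certificate? no; and the vessel is not classed with a recognised organisation? no. So the vessel is not a Standard Carrier.
Under paragraph 4: the vessel has a valid load-line certificate? no; and the vessel is registered under the domestic flag? yes. So the vessel is not an Excluded Boat.
Under paragraph 6: Standard Carrier (paragraph 7)? no; and Excluded Boat (paragraph 4)? no. So the vessel is not a Class-D Operation.
Under paragraph 2: the vessel is registered under a foreign flag? no; or the vessel is not propelled by mechanical means? no. So the vessel is not a Restricted Vessel.
Under paragraph 12: the vessel does not have a valid load-line certificate? yes; or the vessel is not a pleasure craft? yes. So the vessel is a Qualifying Voyage.
Under paragraph 13: the master does not hold a certificate of competency? yes; or the vessel is propelled by mechanical means? yes. So the vessel is a Certified Vessel.
Under paragraph 9: not a Restricted Vessel (paragraph 2)? yes; Qualifying Voyage (paragraph 12)? yes; Certified Vessel (paragraph 13)? yes — 3 of 3 hold (need ≥2) → satisfied.
Under paragraph 8: Class-D Operation (paragraph 6)? no; and not a Protected Voyage (paragraph 9)? no; and number of persons on board: 1,750 persons ≥ 1,500 persons? yes. So the vessel is not a Listed Voyage.
Under paragraph 11: the master holds a certificate of competency? no; or the vessel operates beyond territorial waters? yes; or the vessel is not a pleasure craft? yes. So the vessel is a Qualifying Boat.
Under paragraph 16: the vessel is a pleasure craft? no; and Qualifying Boat (paragraph 11)? yes. So the vessel is not a Critical Boat.
Under paragraph 5: the vessel is engaged in fishing? no; or the vessel is propelled by mechanical means? yes. So the vessel is a Designated Voyage.
Under paragraph 15: the vessel does not carry dangerous goods? yes; and the vessel is registered under the domestic flag? yes. So the vessel is a Licensed Ship.
Under paragraph 14: Designated Voyage (paragraph 5)? yes; and the vessel is not propelled by mechanical means? no; and Licensed Ship (paragraph 15)? yes. So the vessel is not a Tier VI Boat.
Under paragraph 1: Listed Voyage (paragraph 8)? no; or Critical Boat (paragraph 16)? no; or Tier VI Boat (paragraph 14)? no. So the vessel is not a Licensed Carrier.

No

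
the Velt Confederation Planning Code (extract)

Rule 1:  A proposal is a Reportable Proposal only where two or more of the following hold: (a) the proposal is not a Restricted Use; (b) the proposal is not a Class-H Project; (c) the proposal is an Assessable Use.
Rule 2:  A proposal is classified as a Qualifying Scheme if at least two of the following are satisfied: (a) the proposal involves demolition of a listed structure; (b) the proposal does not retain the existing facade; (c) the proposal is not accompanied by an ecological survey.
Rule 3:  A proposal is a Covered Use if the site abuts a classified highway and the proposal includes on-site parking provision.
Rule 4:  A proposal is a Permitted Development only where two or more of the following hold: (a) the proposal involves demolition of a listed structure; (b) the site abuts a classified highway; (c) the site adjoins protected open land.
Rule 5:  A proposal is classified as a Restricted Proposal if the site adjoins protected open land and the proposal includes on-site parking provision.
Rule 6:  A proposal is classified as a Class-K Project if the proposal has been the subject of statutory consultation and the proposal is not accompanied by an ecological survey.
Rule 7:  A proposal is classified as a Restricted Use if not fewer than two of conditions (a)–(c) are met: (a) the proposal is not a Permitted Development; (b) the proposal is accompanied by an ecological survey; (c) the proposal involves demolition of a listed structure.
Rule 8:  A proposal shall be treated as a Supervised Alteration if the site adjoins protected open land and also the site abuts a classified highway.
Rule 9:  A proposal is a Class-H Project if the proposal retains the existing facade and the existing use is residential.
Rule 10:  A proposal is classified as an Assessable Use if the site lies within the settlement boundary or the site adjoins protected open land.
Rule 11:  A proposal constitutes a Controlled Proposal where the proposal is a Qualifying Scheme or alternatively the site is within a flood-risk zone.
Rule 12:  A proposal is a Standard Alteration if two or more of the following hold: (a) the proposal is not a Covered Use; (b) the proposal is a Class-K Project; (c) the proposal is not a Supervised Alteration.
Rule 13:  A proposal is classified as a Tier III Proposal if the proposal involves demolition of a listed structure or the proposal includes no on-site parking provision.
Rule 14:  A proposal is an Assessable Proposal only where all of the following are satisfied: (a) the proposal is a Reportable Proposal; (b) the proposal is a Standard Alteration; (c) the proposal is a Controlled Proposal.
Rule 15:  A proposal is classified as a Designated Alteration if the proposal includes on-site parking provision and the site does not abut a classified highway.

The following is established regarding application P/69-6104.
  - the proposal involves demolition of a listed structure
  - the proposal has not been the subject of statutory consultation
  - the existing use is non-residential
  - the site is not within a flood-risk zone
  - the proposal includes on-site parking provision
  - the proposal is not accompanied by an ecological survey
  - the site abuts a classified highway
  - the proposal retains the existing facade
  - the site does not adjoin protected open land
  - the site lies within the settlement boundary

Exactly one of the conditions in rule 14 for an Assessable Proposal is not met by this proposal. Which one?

Standard Alteration

Under rule 4: the proposal involves demolition of a listed structure? yes; the site abuts a classified highway? yes; the site adjoins protected open land? no — 2 of 3 hold (need ≥2) → satisfied.
Under rule 7: not a Permitted Development (rule 4)? no; the proposal is accompanied by an ecological survey? no; the proposal involves demolition of a listed structure? yes — 1 of 3 hold (need ≥2) → not satisfied.
Under rule 9: the proposal retains the existing facade? yes; and the existing use is residential? no. So the proposal is not a Class-H Project.
Under rule 10: the site lies within the settlement boundary? yes; or the site adjoins protected open land? no. So the proposal is an Assessable Use.
Under rule 1: not a Restricted Use (rule 7)? yes; not a Class-H Project (rule 9)? yes; Assessable Use (rule 10)? yes — 3 of 3 hold (need ≥2) → satisfied.
Under rule 3: the site abuts a classified highway? yes; and the proposal includes on-site parking provision? yes. So the proposal is a Covered Use.
Under rule 6: the proposal has been the subject of statutory consultation? no; and the proposal is not accompanied by an ecological survey? yes. So the proposal is not a Class-K Project.
Under rule 8: the site adjoins protected open land? no; and the site abuts a classified highway? yes. So the proposal is not a Supervised Alteration.
Under rule 12: not a Covered Use (rule 3)? no; Class-K Project (rule 6)? no; not a Supervised Alteration (rule 8)? yes — 1 of 3 hold (need ≥2) → not satisfied.
Under rule 2: the proposal involves demolition of a listed structure? yes; the proposal does not retain the existing facade? no; the proposal is not accompanied by an ecological survey? yes — 2 of 3 hold (need ≥2) → satisfied.
Under rule 11: Qualifying Scheme (rule 2)? yes; or the site is within a flood-risk zone? no. So the proposal is a Controlled Proposal.
Under rule 14: Reportable Proposal (rule 1)? yes; and Standard Alteration (rule 12)? no; and Controlled Proposal (rule 11)? yes. So the proposal is not an Assessable Proposal.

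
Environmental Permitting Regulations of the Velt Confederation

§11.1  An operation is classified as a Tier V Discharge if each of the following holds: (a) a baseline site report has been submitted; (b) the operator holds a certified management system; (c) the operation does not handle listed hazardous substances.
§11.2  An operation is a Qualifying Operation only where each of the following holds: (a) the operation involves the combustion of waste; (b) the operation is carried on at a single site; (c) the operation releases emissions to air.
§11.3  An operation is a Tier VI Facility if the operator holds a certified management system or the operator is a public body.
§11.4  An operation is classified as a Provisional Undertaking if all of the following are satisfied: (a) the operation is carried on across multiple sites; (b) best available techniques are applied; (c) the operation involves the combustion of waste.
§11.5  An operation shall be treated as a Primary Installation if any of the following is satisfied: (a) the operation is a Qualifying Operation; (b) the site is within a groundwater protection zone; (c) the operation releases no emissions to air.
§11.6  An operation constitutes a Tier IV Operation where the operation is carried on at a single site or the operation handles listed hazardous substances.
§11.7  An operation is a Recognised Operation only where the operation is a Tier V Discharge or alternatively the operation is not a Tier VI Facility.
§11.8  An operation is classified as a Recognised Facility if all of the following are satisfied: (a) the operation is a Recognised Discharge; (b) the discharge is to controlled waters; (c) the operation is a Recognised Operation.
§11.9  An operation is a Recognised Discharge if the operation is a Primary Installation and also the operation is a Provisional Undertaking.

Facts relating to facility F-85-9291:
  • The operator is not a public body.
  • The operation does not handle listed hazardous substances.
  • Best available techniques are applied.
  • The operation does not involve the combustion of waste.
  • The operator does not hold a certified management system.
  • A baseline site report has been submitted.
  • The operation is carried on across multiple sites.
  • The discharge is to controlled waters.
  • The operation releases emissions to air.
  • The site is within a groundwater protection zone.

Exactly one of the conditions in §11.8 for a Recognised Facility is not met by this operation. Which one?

Under §11.2: the operation involves the combustion of waste? no; and the operation is carried on at a single site? no; and the operation releases emissions to air? yes. So the operation is not a Qualifying Operation.
Under §11.5: Qualifying Operation (§11.2)? no; or the site is within a groundwater protection zone? yes; or the operation releases no emissions to air? no. So the operation is a Primary Installation.
Under §11.4: the operation is carried on across multiple sites? yes; and best available techniques are applied? yes; and the operation involves the combustion of waste? no. So the operation is not a Provisional Undertaking.
Under §11.9: Primary Installation (§11.5)? yes; and Provisional Undertaking (§11.4)? no. So the operation is not a Recognised Discharge.
Under §11.1: a baseline site report has been submitted? yes; and the operator holds a certified management system? no; and the operation does not handle listed hazardous substances? yes. So the operation is not a Tier V Discharge.
Under §11.3: the operator holds a certified management system? no; or the operator is a public body? no. So the operation is not a Tier VI Facility.
Under §11.7: Tier V Discharge (§11.1)? no; or not a Tier VI Facility (§11.3)? yes. So the operation is a Recognised Operation.
Under §11.8: Recognised Discharge (§11.9)? no; and the discharge is to controlled waters? yes; and Recognised Operation (§11.7)? yes. So the operation is not a Recognised Facility.

Recognised Discharge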